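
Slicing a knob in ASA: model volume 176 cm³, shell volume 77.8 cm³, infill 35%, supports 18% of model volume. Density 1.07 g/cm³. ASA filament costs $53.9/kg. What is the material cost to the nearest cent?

Infill region = 176 − 77.8 = 98.2 cm³.
Infill volume = 0.35 × 98.2 = 34.37 cm³.
Support = 0.18 × 176 = 31.68 cm³.
Total printed volume = 77.8 + 34.37 + 31.68, so 143.85 cm³.
Mass = 143.85 × 1.07, so 153.9195 g.
At $53.9/kg: 153.9195/1000 × 53.9 = $8.30.

$8.30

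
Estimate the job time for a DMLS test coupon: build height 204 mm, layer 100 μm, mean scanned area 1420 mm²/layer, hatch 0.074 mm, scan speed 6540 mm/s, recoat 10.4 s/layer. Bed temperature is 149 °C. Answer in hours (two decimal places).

7.56 hours

Layer count = ceil(204 / 0.1) = 2040.
Per-layer scan distance = 1420 / 0.074 = 19189.2 mm.
Per-layer scan time: 19189.2 / 6540 → 2.9341 s.
Layer cycle = 2.9341 + 10.4, so 13.3341 s.
Total: 2040 × 13.3341 s = 27201.564 s → 7.56 hours.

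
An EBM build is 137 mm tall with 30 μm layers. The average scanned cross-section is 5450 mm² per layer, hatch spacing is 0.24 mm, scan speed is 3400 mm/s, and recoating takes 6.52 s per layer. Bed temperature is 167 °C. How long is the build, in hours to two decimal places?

Layers = ⌈137/0.03⌉ = 4567.
Hatch length per layer = 5450 / 0.24 = 22708.3 mm.
Beam time per layer: 22708.3 / 3400 → 6.6789 s.
Time per layer = 6.6789 + 6.52, so 13.1989 s.
4567 layers × 13.1989 s/layer = 60279.3763 s, i.e. 16.74 hours.

16.74 hours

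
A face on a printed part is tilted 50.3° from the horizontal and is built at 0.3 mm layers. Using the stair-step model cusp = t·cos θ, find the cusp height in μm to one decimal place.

191.6 μm

h_c = t·cos θ = 0.3 × 0.6388 = 0.19164 mm (191.6 μm).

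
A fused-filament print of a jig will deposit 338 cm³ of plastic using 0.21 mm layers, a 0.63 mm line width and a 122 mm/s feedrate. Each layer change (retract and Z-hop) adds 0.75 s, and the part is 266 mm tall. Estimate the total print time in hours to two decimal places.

Extrusion cross-section = 0.21 × 0.63, so 0.1323 mm².
Total extruded path = 338000/0.1323 = 2554799.7 mm.
Time extruding: 2554799.7 / 122 → 20941 s.
Layer count = ceil(266 / 0.21) = 1267.
Non-print overhead: 1267 × 0.75 → 950.25 s.
Total = 20941 + 950.25 = 21891.25 s = 6.08 hours.

6.08 hours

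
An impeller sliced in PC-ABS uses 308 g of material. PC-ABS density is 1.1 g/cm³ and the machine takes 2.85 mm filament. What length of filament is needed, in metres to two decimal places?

Extruded volume: 308/1.1 = 280 cm³ (280000 mm³).
A = π r² = π × 1.425² = 6.3794 mm².
Length = 280000 / 6.3794 = 43891.28 mm = 43.89 m.

43.89 m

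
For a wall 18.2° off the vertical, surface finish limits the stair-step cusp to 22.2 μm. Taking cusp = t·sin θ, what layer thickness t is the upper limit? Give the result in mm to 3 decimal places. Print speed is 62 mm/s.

sin(18.2°) = 0.3123; t_max = 0.0222/0.3123 = 0.071 mm.

0.071 mm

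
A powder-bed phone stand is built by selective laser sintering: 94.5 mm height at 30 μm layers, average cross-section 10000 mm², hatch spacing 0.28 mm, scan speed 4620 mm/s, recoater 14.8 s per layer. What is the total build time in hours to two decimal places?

19.71 hours

Number of layers: 94.5 / 0.03 → 3150 (rounded up).
Hatch length per layer: 10000 / 0.28 → 35714.3 mm.
Scan time per layer = 35714.3 / 4620 = 7.7304 s.
Per-layer time: 7.7304 + 14.8 → 22.5304 s.
3150 layers × 22.5304 s/layer = 70970.76 s, i.e. 19.71 hours.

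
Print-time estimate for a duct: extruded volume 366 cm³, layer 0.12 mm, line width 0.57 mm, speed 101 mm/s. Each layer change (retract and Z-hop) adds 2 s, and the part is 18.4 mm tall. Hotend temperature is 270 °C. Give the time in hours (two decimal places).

Line area: 0.12 × 0.57 → 0.0684 mm².
Path length: 366000 mm³ / 0.0684 mm² → 5350877.2 mm.
Extrusion time = 5350877.2 / 101 = 52979 s.
Number of layers: 18.4 / 0.12 → 154 (rounded up).
Non-print overhead: 154 × 2 → 308 s.
Total = 52979 + 308 = 53287 s = 14.80 hours.

14.80 hours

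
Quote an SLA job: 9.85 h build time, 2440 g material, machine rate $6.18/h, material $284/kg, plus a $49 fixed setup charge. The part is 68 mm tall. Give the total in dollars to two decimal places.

$802.83

Machine-time cost = 6.18 × 9.85, so $60.873.
Feedstock cost = 284 × 2440/1000, so $692.96.
Adding setup: 60.873 + 692.96 + 49 → 802.833 ≈ $802.83.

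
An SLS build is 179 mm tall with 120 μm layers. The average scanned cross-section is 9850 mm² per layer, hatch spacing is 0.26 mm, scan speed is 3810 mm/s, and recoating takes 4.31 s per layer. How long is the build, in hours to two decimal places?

Number of layers: 179 / 0.12 → 1492 (rounded up).
Scan path per layer = 9850 / 0.26, so 37884.6 mm.
Scan time per layer: 37884.6 / 3810 → 9.9435 s.
Layer cycle: 9.9435 + 4.31 → 14.2535 s.
Build time = 1492 × 14.2535 = 21266.222 s = 5.91 hours.

5.91 hours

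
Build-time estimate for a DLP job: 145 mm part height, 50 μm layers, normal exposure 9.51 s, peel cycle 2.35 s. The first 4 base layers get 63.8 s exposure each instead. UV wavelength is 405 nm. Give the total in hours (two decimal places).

Layers = ⌈145/0.05⌉ = 2900.
Base layers = 4 × (63.8 + 2.35) = 264.6 s.
Regular layers = 2896 × (9.51 + 2.35), so 34346.56 s.
Total = 264.6 + 34346.56 = 34611.16 s = 9.61 hours.

9.61 hours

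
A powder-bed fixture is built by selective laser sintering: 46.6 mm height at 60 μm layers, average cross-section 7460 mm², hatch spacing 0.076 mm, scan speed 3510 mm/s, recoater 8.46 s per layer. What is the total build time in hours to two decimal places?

Layer count = ceil(46.6 / 0.06) = 777.
Scan path per layer: 7460 / 0.076 → 98157.9 mm.
Per-layer scan time = 98157.9 / 3510, so 27.9652 s.
Time per layer = 27.9652 + 8.46, so 36.4252 s.
Build time = 777 × 36.4252 = 28302.3804 s = 7.86 hours.

7.86 hours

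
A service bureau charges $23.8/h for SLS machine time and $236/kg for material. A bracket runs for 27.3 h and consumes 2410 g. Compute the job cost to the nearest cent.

$1218.50

Machine cost = 23.8 × 27.3, so $649.74.
Feedstock cost = 236 × 2410/1000 = $568.76.
Total = 649.74 + 568.76 = $1218.50.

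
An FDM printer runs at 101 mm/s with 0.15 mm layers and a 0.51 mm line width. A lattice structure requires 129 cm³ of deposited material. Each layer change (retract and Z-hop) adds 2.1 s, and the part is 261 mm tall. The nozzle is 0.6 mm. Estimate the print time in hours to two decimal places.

Line area = 0.15 × 0.51 = 0.0765 mm².
Total extruded path = 129000/0.0765 = 1686274.5 mm.
Print-move time = 1686274.5 / 101 = 16695.8 s.
Number of layers: 261 / 0.15 → 1740 (rounded up).
Non-print overhead: 1740 × 2.1 → 3654 s.
Total = 16695.8 + 3654 = 20349.8 s = 5.65 hours.

5.65 hours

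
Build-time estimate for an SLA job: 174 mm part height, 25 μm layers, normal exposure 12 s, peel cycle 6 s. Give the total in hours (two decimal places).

Number of layers: 174 / 0.025 → 6960 (rounded up).
Per-layer time: 12 + 6 → 18 s.
Total = 6960 × 18 = 125280 s = 34.80 hours.

34.80 hours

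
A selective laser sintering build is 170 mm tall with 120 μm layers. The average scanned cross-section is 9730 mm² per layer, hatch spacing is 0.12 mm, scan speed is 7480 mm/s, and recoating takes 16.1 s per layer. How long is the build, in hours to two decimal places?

Number of layers: 170 / 0.12 → 1417 (rounded up).
Per-layer scan distance = 9730 / 0.12, so 81083.3 mm.
Laser time per layer: 81083.3 / 7480 → 10.84 s.
Time per layer: 10.84 + 16.1 → 26.94 s.
1417 layers × 26.94 s/layer = 38173.98 s, i.e. 10.60 hours.

10.60 hours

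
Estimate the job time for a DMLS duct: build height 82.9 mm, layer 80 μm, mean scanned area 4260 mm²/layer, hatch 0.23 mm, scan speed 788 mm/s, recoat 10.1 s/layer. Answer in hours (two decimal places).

Layers = ⌈82.9/0.08⌉ = 1037.
Scan path per layer = 4260 / 0.23, so 18521.7 mm.
Per-layer scan time: 18521.7 / 788 → 23.5047 s.
Per-layer time = 23.5047 + 10.1 = 33.6047 s.
Total: 1037 × 33.6047 s = 34848.0739 s → 9.68 hours.

9.68 hours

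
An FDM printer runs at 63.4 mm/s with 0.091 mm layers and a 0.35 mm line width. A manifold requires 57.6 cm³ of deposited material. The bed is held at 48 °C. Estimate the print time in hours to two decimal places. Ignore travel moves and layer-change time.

Bead cross-section = 0.091 × 0.35 = 0.03185 mm².
Path length: 57600 mm³ / 0.03185 mm² → 1808477.2 mm.
Extrusion time: 1808477.2 / 63.4 → 28524.9 s.
That's 28524.9 s → 7.92 hours.

7.92 hours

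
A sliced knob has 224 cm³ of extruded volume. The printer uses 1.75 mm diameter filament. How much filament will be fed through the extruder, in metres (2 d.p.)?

A = π r² = π × 0.875² = 2.4053 mm².
Length = 224 cm³ / 2.4053 mm² = 224000 / 2.4053 = 93127.68 mm = 93.13 m.

93.13 m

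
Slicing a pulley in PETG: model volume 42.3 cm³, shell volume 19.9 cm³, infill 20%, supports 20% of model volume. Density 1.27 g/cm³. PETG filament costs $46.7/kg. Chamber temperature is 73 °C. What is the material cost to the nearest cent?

Infill region: 42.3 − 19.9 → 22.4 cm³.
Infill deposited = 0.20 × 22.4, so 4.48 cm³.
Support = 0.20 × 42.3 = 8.46 cm³.
Total extruded = 19.9 + 4.48 + 8.46 = 32.84 cm³.
Mass = 32.84 × 1.27, so 41.7068 g.
At $46.7/kg: 41.7068/1000 × 46.7 = $1.95.

$1.95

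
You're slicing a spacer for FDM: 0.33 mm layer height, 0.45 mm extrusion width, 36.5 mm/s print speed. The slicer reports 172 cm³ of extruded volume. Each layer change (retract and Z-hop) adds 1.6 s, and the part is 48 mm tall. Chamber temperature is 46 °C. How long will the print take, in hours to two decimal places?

8.88 hours

Line area: 0.33 × 0.45 → 0.1485 mm².
Path length: 172000 mm³ / 0.1485 mm² → 1158249.2 mm.
Extrusion time: 1158249.2 / 36.5 → 31732.9 s.
Number of layers: 48 / 0.33 → 146 (rounded up).
Non-print overhead = 146 × 1.6 = 233.6 s.
Altogether 31732.9 + 233.6 = 31966.5 s, i.e. 8.88 hours.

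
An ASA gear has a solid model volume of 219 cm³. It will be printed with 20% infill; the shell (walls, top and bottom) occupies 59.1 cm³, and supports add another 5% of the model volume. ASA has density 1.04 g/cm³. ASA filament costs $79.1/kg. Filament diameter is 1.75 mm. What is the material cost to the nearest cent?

Volume inside the shell = 219 − 59.1 = 159.9 cm³.
Deposited infill = 0.20 × 159.9 = 31.98 cm³.
Support = 0.05 × 219, so 10.95 cm³.
Total printed volume = 59.1 + 31.98 + 10.95, so 102.03 cm³.
Mass: 102.03 × 1.04 → 106.1112 g.
At $79.1/kg: 106.1112/1000 × 79.1 = $8.39.

$8.39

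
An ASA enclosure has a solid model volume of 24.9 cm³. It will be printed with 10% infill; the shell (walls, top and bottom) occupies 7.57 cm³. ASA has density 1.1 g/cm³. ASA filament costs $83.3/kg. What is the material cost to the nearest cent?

Interior volume = 24.9 − 7.57, so 17.33 cm³.
Deposited infill = 0.10 × 17.33 = 1.733 cm³.
Deposited volume = 7.57 + 1.733, so 9.303 cm³.
Mass = 9.303 × 1.1, so 10.2333 g.
Cost = 10.2333 g / 1000 × $83.3/kg = $0.85.

$0.85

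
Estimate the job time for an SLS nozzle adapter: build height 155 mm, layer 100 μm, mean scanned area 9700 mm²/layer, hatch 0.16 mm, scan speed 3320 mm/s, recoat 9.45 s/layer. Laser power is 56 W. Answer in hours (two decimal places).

11.93 hours

Number of layers: 155 / 0.1 → 1550 (rounded up).
Scan path per layer = 9700 / 0.16 = 60625 mm.
Laser time per layer = 60625 / 3320, so 18.2605 s.
Time per layer = 18.2605 + 9.45 = 27.7105 s.
1550 layers × 27.7105 s/layer = 42951.275 s, i.e. 11.93 hours.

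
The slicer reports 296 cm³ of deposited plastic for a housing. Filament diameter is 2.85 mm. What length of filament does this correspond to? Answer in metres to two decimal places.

Cross-section of 2.85 mm filament: π·(2.85/2)² = 6.3794 mm².
L = 296000 mm³ / 6.3794 mm² = 46399.35 mm, i.e. 46.40 m.

46.40 m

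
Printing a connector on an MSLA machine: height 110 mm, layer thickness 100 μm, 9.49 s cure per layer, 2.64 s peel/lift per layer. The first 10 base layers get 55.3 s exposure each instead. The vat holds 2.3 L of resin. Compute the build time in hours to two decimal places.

3.83 hours

Number of layers: 110 / 0.1 → 1100 (rounded up).
Base layers = 10 × (55.3 + 2.64) = 579.4 s.
Regular layers: 1090 × (9.49 + 2.64) → 13221.7 s.
Sum: 579.4 + 13221.7 = 13801.1 s → 3.83 hours.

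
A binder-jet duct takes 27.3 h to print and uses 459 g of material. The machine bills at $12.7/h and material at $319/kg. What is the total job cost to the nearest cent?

Time charge = 12.7 × 27.3, so $346.71.
Material cost: 319 × 459/1000 → $146.421.
Total = 346.71 + 146.421 = 493.131 ≈ $493.13.

$493.13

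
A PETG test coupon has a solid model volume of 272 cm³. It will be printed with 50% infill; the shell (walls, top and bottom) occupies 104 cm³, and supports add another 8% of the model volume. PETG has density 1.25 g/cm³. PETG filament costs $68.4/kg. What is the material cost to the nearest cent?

Volume inside the shell: 272 − 104 → 168 cm³.
Infill volume = 0.50 × 168 = 84 cm³.
Support: 0.08 × 272 → 21.76 cm³.
Total printed volume = 104 + 84 + 21.76, so 209.76 cm³.
Mass = 209.76 × 1.25 = 262.2 g.
Cost = 262.2 g / 1000 × $68.4/kg = $17.93.

$17.93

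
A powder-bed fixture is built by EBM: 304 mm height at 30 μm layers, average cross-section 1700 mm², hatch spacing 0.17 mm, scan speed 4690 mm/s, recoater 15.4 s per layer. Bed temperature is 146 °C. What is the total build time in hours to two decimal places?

Layers = ⌈304/0.03⌉ = 10134.
Hatch length per layer = 1700 / 0.17 = 10000 mm.
Beam time per layer = 10000 / 4690, so 2.1322 s.
Time per layer: 2.1322 + 15.4 → 17.5322 s.
Build time = 10134 × 17.5322 = 177671.3148 s = 49.35 hours.

49.35 hours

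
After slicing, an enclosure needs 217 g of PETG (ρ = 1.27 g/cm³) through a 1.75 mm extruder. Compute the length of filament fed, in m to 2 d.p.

Volume = 217 g / 1.27 g·cm⁻³ = 170.8661 cm³ = 170866.1 mm³.
Filament cross-section = π × (1.75/2)² = 2.4053 mm².
Length = 170866.1 / 2.4053 = 71037.33 mm = 71.04 m.

71.04 m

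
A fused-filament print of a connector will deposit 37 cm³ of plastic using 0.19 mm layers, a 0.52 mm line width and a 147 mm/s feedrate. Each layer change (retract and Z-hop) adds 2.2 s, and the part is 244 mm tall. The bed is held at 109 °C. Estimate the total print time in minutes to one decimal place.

89.6 minutes

Line area = 0.19 × 0.52 = 0.0988 mm².
Toolpath length = 37 cm³ / 0.0988 mm² = 37000 / 0.0988 = 374493.9 mm.
Time extruding: 374493.9 / 147 → 2547.6 s.
Number of layers: 244 / 0.19 → 1285 (rounded up).
Layer-change overhead = 1285 × 2.2 = 2827 s.
Total = 2547.6 + 2827 = 5374.6 s = 89.6 minutes.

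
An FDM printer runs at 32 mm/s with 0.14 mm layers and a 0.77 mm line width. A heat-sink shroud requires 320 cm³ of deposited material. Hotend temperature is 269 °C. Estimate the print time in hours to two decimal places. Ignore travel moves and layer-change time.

25.77 hours

Line area = 0.14 × 0.77, so 0.1078 mm².
Total extruded path = 320000/0.1078 = 2968460.1 mm.
Time extruding = 2968460.1 / 32, so 92764.4 s.
Converting: 92764.4 s = 25.77 hours.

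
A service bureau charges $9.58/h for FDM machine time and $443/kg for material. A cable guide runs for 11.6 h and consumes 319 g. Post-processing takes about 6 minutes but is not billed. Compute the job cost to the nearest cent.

$252.45

Machine-time cost = 9.58 × 11.6 = $111.128.
Feedstock cost: 443 × 319/1000 → $141.317.
Total = 111.128 + 141.317 = 252.445 ≈ $252.45.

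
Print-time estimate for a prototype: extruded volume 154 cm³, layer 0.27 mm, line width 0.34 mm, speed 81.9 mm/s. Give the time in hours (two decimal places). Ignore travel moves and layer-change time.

5.69 hours

Extrusion cross-section = 0.27 × 0.34, so 0.0918 mm².
Toolpath length = 154 cm³ / 0.0918 mm² = 154000 / 0.0918 = 1677559.9 mm.
Time extruding = 1677559.9 / 81.9, so 20483 s.
In the requested units: 20483 s = 5.69 hours.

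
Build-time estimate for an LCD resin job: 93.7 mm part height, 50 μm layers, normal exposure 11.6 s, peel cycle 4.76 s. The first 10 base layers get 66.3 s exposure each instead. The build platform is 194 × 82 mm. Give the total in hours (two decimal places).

8.67 hours

Number of layers: 93.7 / 0.05 → 1874 (rounded up).
Bottom layers = 10 × (66.3 + 4.76), so 710.6 s.
Regular layers = 1864 × (11.6 + 4.76), so 30495.04 s.
Total = 710.6 + 30495.04 = 31205.64 s = 8.67 hours.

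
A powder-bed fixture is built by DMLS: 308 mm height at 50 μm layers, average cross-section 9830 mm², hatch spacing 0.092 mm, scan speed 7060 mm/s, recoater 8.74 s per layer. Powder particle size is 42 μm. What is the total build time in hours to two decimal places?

Number of layers: 308 / 0.05 → 6160 (rounded up).
Hatch length per layer: 9830 / 0.092 → 106847.8 mm.
Per-layer scan time: 106847.8 / 7060 → 15.1342 s.
Per-layer time: 15.1342 + 8.74 → 23.8742 s.
6160 layers × 23.8742 s/layer = 147065.072 s, i.e. 40.85 hours.

40.85 hours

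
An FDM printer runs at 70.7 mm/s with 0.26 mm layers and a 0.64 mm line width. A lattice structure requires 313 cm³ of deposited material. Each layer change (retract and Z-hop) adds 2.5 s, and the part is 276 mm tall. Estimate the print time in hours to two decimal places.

8.13 hours

Line area = 0.26 × 0.64 = 0.1664 mm².
Total extruded path = 313000/0.1664 = 1881009.6 mm.
Time extruding = 1881009.6 / 70.7 = 26605.5 s.
Layers = ⌈276/0.26⌉ = 1062.
Layer-change overhead = 1062 × 2.5 = 2655 s.
Total = 26605.5 + 2655 = 29260.5 s = 8.13 hours.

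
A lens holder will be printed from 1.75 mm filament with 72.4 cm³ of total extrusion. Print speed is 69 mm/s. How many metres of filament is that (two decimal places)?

30.10 m

Cross-section of 1.75 mm filament: π·(1.75/2)² = 2.4053 mm².
L = 72400 mm³ / 2.4053 mm² = 30100.2 mm, i.e. 30.10 m.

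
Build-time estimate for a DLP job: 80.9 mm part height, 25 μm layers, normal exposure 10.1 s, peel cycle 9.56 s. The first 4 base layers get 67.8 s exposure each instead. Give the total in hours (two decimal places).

Layers = ⌈80.9/0.025⌉ = 3236.
Burn-in layers = 4 × (67.8 + 9.56), so 309.44 s.
Normal layers = 3232 × (10.1 + 9.56) = 63541.12 s.
Total = 309.44 + 63541.12 = 63850.56 s = 17.74 hours.

17.74 hours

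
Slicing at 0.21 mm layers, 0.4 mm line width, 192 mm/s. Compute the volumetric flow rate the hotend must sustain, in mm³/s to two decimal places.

Bead cross-section: 0.21 × 0.4 → 0.084 mm².
Q = v·A = 192 × 0.084 = 16.13 mm³/s.

16.13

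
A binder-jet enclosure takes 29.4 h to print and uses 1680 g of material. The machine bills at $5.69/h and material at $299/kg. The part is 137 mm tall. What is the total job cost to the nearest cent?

$669.61

Machine-time cost = 5.69 × 29.4 = $167.286.
Material charge = 299 × 1680/1000, so $502.32.
Job cost: 167.286 + 502.32 = 669.606 ≈ $669.61.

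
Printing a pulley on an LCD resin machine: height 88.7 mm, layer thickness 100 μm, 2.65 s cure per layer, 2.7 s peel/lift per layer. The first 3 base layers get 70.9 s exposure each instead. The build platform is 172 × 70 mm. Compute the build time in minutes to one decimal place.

Layers = ⌈88.7/0.1⌉ = 887.
Burn-in layers: 3 × (70.9 + 2.7) → 220.8 s.
Remaining layers = 884 × (2.65 + 2.7), so 4729.4 s.
Sum: 220.8 + 4729.4 = 4950.2 s → 82.5 minutes.

82.5 minutes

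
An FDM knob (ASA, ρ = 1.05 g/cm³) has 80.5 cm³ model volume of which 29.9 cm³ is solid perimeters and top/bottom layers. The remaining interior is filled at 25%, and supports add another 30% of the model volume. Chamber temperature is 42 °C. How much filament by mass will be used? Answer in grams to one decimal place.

70.0 g

Interior volume = 80.5 − 29.9, so 50.6 cm³.
Infill deposited = 0.25 × 50.6, so 12.65 cm³.
Support = 0.30 × 80.5 = 24.15 cm³.
Deposited volume = 29.9 + 12.65 + 24.15, so 66.7 cm³.
Mass: 66.7 × 1.05 → 70.035 g.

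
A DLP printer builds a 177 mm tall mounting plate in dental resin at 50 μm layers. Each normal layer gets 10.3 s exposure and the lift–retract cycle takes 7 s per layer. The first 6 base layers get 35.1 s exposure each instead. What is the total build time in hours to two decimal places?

Layers = ⌈177/0.05⌉ = 3540.
Burn-in layers = 6 × (35.1 + 7) = 252.6 s.
Remaining layers: 3534 × (10.3 + 7) → 61138.2 s.
Sum: 252.6 + 61138.2 = 61390.8 s → 17.05 hours.

17.05 hours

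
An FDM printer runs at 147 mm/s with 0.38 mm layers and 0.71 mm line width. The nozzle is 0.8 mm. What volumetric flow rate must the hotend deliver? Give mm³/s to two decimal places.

A: 0.38 × 0.71 → 0.2698 mm².
Volumetric flow = 147 × 0.2698 = 39.66 mm³/s.

39.66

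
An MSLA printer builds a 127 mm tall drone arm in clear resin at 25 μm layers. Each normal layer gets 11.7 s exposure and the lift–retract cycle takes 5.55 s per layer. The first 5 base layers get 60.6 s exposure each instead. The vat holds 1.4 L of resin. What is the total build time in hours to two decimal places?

Layers = ⌈127/0.025⌉ = 5080.
Bottom layers = 5 × (60.6 + 5.55), so 330.75 s.
Normal layers: 5075 × (11.7 + 5.55) → 87543.75 s.
Total = 330.75 + 87543.75 = 87874.5 s = 24.41 hours.

24.41 hours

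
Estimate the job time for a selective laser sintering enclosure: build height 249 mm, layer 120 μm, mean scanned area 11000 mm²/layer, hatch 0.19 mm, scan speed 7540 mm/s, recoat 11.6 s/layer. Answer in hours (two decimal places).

Layers = ⌈249/0.12⌉ = 2075.
Per-layer scan distance = 11000 / 0.19, so 57894.7 mm.
Laser time per layer: 57894.7 / 7540 → 7.6783 s.
Time per layer = 7.6783 + 11.6, so 19.2783 s.
Total: 2075 × 19.2783 s = 40002.4725 s → 11.11 hours.

11.11 hours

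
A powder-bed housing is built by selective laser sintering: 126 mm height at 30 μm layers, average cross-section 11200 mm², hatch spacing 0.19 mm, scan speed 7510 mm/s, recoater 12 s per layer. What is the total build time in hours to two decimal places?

23.16 hours

Number of layers: 126 / 0.03 → 4200 (rounded up).
Hatch length per layer = 11200 / 0.19 = 58947.4 mm.
Laser time per layer = 58947.4 / 7510, so 7.8492 s.
Time per layer = 7.8492 + 12 = 19.8492 s.
4200 layers × 19.8492 s/layer = 83366.64 s, i.e. 23.16 hours.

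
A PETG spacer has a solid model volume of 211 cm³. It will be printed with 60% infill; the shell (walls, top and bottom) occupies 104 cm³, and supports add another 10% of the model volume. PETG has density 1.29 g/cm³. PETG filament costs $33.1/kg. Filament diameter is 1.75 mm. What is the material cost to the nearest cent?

Infill region = 211 − 104, so 107 cm³.
Infill volume = 0.60 × 107, so 64.2 cm³.
Support: 0.10 × 211 → 21.1 cm³.
Total printed volume = 104 + 64.2 + 21.1 = 189.3 cm³.
Mass: 189.3 × 1.29 → 244.197 g.
At $33.1/kg: 244.197/1000 × 33.1 = $8.08.

$8.08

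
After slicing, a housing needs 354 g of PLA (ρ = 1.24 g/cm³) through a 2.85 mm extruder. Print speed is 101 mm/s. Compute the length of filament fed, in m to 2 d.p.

Volume = 354 g / 1.24 g·cm⁻³ = 285.4839 cm³ = 285483.9 mm³.
Filament cross-section = π × (2.85/2)² = 6.3794 mm².
Length = 285483.9 / 6.3794 = 44750.9 mm = 44.75 m.

44.75 m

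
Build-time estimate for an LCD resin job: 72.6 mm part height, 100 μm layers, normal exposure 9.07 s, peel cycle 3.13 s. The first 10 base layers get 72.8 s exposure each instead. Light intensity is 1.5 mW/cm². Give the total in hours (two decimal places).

2.64 hours

Number of layers: 72.6 / 0.1 → 726 (rounded up).
Burn-in layers = 10 × (72.8 + 3.13) = 759.3 s.
Normal layers = 716 × (9.07 + 3.13), so 8735.2 s.
Sum: 759.3 + 8735.2 = 9494.5 s → 2.64 hours.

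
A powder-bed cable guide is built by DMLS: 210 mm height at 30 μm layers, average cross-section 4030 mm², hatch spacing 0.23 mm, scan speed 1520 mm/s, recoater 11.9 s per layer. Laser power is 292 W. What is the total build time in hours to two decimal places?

Layers = ⌈210/0.03⌉ = 7000.
Scan path per layer = 4030 / 0.23, so 17521.7 mm.
Per-layer scan time = 17521.7 / 1520 = 11.5274 s.
Layer cycle = 11.5274 + 11.9 = 23.4274 s.
7000 layers × 23.4274 s/layer = 163991.8 s, i.e. 45.55 hours.

45.55 hours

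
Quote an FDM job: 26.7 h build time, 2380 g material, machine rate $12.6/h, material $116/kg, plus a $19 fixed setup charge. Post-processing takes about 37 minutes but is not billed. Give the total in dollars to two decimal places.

$631.50

Machine cost: 12.6 × 26.7 → $336.42.
Material charge: 116 × 2380/1000 → $276.08.
Adding setup: 336.42 + 276.08 + 19 → $631.50.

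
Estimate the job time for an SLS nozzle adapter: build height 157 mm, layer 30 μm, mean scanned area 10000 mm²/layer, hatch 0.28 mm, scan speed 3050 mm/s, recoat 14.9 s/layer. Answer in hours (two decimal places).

Number of layers: 157 / 0.03 → 5234 (rounded up).
Hatch length per layer = 10000 / 0.28, so 35714.3 mm.
Scan time per layer: 35714.3 / 3050 → 11.7096 s.
Time per layer = 11.7096 + 14.9, so 26.6096 s.
Total: 5234 × 26.6096 s = 139274.6464 s → 38.69 hours.

38.69 hours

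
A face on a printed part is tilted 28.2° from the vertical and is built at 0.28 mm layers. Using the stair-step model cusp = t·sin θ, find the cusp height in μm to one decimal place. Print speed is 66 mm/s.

sin(28.2°) = 0.4726, so cusp = 0.28 × 0.4726 = 0.132328 mm → 132.3 μm.

132.3 μm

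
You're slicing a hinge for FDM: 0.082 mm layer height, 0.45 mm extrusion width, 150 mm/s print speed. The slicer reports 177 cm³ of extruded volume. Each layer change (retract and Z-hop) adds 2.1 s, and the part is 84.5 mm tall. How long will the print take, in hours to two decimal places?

9.48 hours

Line area = 0.082 × 0.45 = 0.0369 mm².
Toolpath length = 177 cm³ / 0.0369 mm² = 177000 / 0.0369 = 4796748 mm.
Extrusion time = 4796748 / 150 = 31978.3 s.
Layer count = ceil(84.5 / 0.082) = 1031.
Layer-change overhead = 1031 × 2.1 = 2165.1 s.
Altogether 31978.3 + 2165.1 = 34143.4 s, i.e. 9.48 hours.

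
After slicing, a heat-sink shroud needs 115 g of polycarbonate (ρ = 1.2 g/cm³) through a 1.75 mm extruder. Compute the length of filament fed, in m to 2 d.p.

Extruded volume: 115/1.2 = 95.8333 cm³ (95833.3 mm³).
A = π r² = π × 0.875² = 2.4053 mm².
Length = 95833.3 / 2.4053 = 39842.56 mm = 39.84 m.

39.84 m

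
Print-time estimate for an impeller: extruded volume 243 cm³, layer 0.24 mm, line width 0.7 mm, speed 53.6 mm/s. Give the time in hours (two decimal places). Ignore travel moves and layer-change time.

7.50 hours

Extrusion cross-section: 0.24 × 0.7 → 0.168 mm².
Toolpath length = 243 cm³ / 0.168 mm² = 243000 / 0.168 = 1446428.6 mm.
Extrusion time = 1446428.6 / 53.6, so 26985.6 s.
26985.6 s = 7.50 hours.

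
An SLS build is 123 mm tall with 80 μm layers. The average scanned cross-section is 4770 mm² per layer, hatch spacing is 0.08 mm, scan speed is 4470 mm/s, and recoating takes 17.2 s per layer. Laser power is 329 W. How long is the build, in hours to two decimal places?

13.05 hours

Number of layers: 123 / 0.08 → 1538 (rounded up).
Scan path per layer: 4770 / 0.08 → 59625 mm.
Laser time per layer = 59625 / 4470 = 13.3389 s.
Layer cycle = 13.3389 + 17.2, so 30.5389 s.
Total: 1538 × 30.5389 s = 46968.8282 s → 13.05 hours.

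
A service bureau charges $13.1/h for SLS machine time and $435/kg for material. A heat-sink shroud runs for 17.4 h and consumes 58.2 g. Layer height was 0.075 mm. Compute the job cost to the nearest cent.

Time charge: 13.1 × 17.4 → $227.94.
Material cost: 435 × 58.2/1000 → $25.317.
Job cost: 227.94 + 25.317 = 253.257 ≈ $253.26.

$253.26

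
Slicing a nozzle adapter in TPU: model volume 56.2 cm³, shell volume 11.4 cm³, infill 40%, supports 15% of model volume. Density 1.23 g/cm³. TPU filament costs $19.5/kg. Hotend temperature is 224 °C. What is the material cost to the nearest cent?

Volume inside the shell = 56.2 − 11.4, so 44.8 cm³.
Infill volume = 0.40 × 44.8, so 17.92 cm³.
Support = 0.15 × 56.2 = 8.43 cm³.
Total printed volume = 11.4 + 17.92 + 8.43 = 37.75 cm³.
Mass: 37.75 × 1.23 → 46.4325 g.
At $19.5/kg: 46.4325/1000 × 19.5 = $0.91.

$0.91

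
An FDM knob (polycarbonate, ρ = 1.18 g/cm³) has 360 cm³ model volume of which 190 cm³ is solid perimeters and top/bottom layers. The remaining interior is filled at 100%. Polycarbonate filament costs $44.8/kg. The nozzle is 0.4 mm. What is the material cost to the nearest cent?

$19.03

Volume inside the shell = 360 − 190 = 170 cm³.
Infill deposited = 1.00 × 170, so 170 cm³.
Total printed volume = 190 + 170 = 360 cm³.
Mass: 360 × 1.18 → 424.8 g.
Cost = 424.8 g / 1000 × $44.8/kg = $19.03.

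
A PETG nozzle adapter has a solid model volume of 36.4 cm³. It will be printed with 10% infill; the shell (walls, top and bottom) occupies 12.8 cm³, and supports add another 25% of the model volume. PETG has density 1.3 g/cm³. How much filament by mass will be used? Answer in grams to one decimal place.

Volume inside the shell = 36.4 − 12.8, so 23.6 cm³.
Deposited infill = 0.10 × 23.6 = 2.36 cm³.
Support = 0.25 × 36.4 = 9.1 cm³.
Total extruded = 12.8 + 2.36 + 9.1 = 24.26 cm³.
Mass: 24.26 × 1.3 → 31.538 g.

31.5 g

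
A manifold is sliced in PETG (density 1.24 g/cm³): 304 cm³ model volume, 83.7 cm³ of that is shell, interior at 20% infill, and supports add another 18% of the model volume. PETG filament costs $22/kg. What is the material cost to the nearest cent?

Volume inside the shell = 304 − 83.7 = 220.3 cm³.
Deposited infill = 0.20 × 220.3, so 44.06 cm³.
Support = 0.18 × 304 = 54.72 cm³.
Deposited volume = 83.7 + 44.06 + 54.72, so 182.48 cm³.
Mass = 182.48 × 1.24, so 226.2752 g.
Cost = 226.2752 g / 1000 × $22/kg = $4.98.

$4.98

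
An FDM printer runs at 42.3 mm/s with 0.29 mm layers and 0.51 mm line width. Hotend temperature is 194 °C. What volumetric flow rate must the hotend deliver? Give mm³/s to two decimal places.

A = 0.29 × 0.51 = 0.1479 mm².
Volumetric flow = 42.3 × 0.1479 = 6.26 mm³/s.

6.26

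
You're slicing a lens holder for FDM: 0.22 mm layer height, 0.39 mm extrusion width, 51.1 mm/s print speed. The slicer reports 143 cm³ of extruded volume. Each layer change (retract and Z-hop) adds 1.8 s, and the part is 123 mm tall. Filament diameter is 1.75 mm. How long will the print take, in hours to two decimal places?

9.34 hours

Line area = 0.22 × 0.39, so 0.0858 mm².
Total extruded path = 143000/0.0858 = 1666666.7 mm.
Print-move time = 1666666.7 / 51.1 = 32615.8 s.
Layer count = ceil(123 / 0.22) = 560.
Z-hop total = 560 × 1.8, so 1008 s.
Altogether 32615.8 + 1008 = 33623.8 s, i.e. 9.34 hours.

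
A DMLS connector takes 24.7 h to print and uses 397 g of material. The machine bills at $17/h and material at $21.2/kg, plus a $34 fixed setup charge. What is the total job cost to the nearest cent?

$462.32

Machine cost = 17 × 24.7 = $419.90.
Feedstock cost = 21.2 × 397/1000 = $8.4164.
Adding setup: 419.90 + 8.4164 + 34 → 462.3164 ≈ $462.32.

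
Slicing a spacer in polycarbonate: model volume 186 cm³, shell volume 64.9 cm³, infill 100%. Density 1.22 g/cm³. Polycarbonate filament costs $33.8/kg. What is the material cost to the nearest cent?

Volume inside the shell = 186 − 64.9 = 121.1 cm³.
Deposited infill = 1.00 × 121.1, so 121.1 cm³.
Deposited volume = 64.9 + 121.1, so 186 cm³.
Mass: 186 × 1.22 → 226.92 g.
At $33.8/kg: 226.92/1000 × 33.8 = $7.67.

$7.67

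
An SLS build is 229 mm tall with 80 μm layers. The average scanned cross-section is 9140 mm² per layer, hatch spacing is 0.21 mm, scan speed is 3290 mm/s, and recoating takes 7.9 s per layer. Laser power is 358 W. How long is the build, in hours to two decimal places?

Number of layers: 229 / 0.08 → 2863 (rounded up).
Scan path per layer = 9140 / 0.21 = 43523.8 mm.
Laser time per layer = 43523.8 / 3290, so 13.2291 s.
Layer cycle = 13.2291 + 7.9 = 21.1291 s.
Total: 2863 × 21.1291 s = 60492.6133 s → 16.80 hours.

16.80 hours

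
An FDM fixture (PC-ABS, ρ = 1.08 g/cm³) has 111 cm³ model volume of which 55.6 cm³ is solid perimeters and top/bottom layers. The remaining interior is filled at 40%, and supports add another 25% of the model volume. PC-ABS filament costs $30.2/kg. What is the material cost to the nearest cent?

Volume inside the shell = 111 − 55.6 = 55.4 cm³.
Infill volume = 0.40 × 55.4, so 22.16 cm³.
Support = 0.25 × 111, so 27.75 cm³.
Total extruded = 55.6 + 22.16 + 27.75, so 105.51 cm³.
Mass = 105.51 × 1.08, so 113.9508 g.
At $30.2/kg: 113.9508/1000 × 30.2 = $3.44.

$3.44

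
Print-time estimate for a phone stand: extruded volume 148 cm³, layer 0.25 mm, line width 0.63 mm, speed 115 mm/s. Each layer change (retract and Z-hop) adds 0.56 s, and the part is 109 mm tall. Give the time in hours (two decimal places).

2.34 hours

Extrusion cross-section = 0.25 × 0.63, so 0.1575 mm².
Total extruded path = 148000/0.1575 = 939682.5 mm.
Extrusion time: 939682.5 / 115 → 8171.2 s.
Number of layers: 109 / 0.25 → 436 (rounded up).
Z-hop total = 436 × 0.56, so 244.16 s.
Total = 8171.2 + 244.16 = 8415.36 s = 2.34 hours.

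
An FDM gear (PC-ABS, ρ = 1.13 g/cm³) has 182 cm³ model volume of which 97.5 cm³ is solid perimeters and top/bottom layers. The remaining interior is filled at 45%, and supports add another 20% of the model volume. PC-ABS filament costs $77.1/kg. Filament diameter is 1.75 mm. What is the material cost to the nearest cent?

Infill region: 182 − 97.5 → 84.5 cm³.
Infill deposited = 0.45 × 84.5 = 38.025 cm³.
Support = 0.20 × 182, so 36.4 cm³.
Deposited volume: 97.5 + 38.025 + 36.4 → 171.925 cm³.
Mass = 171.925 × 1.13, so 194.27525 g.
At $77.1/kg: 194.27525/1000 × 77.1 = $14.98.

$14.98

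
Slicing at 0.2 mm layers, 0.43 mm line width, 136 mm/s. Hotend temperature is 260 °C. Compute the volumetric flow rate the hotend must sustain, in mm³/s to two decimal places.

Extrusion cross-section: 0.2 × 0.43 → 0.086 mm².
Volumetric flow = 136 × 0.086 = 11.70 mm³/s.

11.70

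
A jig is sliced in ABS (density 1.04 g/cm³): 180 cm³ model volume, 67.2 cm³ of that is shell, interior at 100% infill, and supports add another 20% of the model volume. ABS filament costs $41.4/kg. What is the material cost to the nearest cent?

Interior volume = 180 − 67.2, so 112.8 cm³.
Deposited infill = 1.00 × 112.8, so 112.8 cm³.
Support = 0.20 × 180, so 36 cm³.
Deposited volume: 67.2 + 112.8 + 36 → 216 cm³.
Mass: 216 × 1.04 → 224.64 g.
At $41.4/kg: 224.64/1000 × 41.4 = $9.30.

$9.30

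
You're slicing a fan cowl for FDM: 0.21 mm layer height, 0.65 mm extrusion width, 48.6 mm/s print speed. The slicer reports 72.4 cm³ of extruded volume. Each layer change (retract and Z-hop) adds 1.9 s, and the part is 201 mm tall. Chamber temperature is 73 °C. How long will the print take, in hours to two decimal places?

Line area = 0.21 × 0.65 = 0.1365 mm².
Total extruded path = 72400/0.1365 = 530402.9 mm.
Print-move time = 530402.9 / 48.6 = 10913.6 s.
Layer count = ceil(201 / 0.21) = 958.
Layer-change overhead = 958 × 1.9, so 1820.2 s.
Altogether 10913.6 + 1820.2 = 12733.8 s, i.e. 3.54 hours.

3.54 hours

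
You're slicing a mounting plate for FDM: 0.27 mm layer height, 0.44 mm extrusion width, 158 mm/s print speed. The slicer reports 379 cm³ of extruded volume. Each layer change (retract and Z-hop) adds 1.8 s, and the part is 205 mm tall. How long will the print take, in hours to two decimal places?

5.99 hours

Line area = 0.27 × 0.44, so 0.1188 mm².
Path length: 379000 mm³ / 0.1188 mm² → 3190235.7 mm.
Time extruding = 3190235.7 / 158 = 20191.4 s.
Layers = ⌈205/0.27⌉ = 760.
Z-hop total = 760 × 1.8 = 1368 s.
Altogether 20191.4 + 1368 = 21559.4 s, i.e. 5.99 hours.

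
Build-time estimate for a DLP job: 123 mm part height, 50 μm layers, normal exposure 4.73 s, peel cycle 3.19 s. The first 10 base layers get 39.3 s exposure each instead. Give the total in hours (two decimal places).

5.51 hours

Layer count = ceil(123 / 0.05) = 2460.
Bottom layers = 10 × (39.3 + 3.19) = 424.9 s.
Remaining layers = 2450 × (4.73 + 3.19), so 19404 s.
Sum: 424.9 + 19404 = 19828.9 s → 5.51 hours.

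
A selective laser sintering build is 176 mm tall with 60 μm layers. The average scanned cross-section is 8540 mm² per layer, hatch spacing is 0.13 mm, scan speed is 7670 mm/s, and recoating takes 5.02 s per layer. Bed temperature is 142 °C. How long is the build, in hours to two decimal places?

11.07 hours

Layer count = ceil(176 / 0.06) = 2934.
Hatch length per layer = 8540 / 0.13, so 65692.3 mm.
Per-layer scan time = 65692.3 / 7670, so 8.5648 s.
Per-layer time = 8.5648 + 5.02, so 13.5848 s.
Total: 2934 × 13.5848 s = 39857.8032 s → 11.07 hours.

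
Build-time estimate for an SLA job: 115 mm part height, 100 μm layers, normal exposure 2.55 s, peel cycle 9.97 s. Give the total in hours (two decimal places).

Layer count = ceil(115 / 0.1) = 1150.
Cycle time: 2.55 + 9.97 → 12.52 s.
Build time: 1150 × 12.52 s = 14398 s, i.e. 4.00 hours.

4.00 hours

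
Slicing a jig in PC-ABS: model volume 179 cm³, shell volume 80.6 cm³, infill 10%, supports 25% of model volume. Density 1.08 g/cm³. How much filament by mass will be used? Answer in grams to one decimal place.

146.0 g

Infill region = 179 − 80.6, so 98.4 cm³.
Deposited infill = 0.10 × 98.4, so 9.84 cm³.
Support: 0.25 × 179 → 44.75 cm³.
Total extruded: 80.6 + 9.84 + 44.75 → 135.19 cm³.
Mass: 135.19 × 1.08 → 146.0052 g.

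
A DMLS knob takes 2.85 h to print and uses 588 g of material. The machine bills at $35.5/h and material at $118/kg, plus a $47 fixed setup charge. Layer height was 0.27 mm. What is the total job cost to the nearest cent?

Machine-time cost: 35.5 × 2.85 → $101.175.
Material cost: 118 × 588/1000 → $69.384.
Adding setup: 101.175 + 69.384 + 47 → 217.559 ≈ $217.56.

$217.56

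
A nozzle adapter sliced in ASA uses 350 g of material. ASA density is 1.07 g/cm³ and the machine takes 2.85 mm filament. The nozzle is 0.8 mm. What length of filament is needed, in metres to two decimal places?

51.27 m

Extruded volume: 350/1.07 = 327.1028 cm³ (327102.8 mm³).
Filament cross-section = π × (2.85/2)² = 6.3794 mm².
L = V/A = 327102.8/6.3794 = 51274.85 mm → 51.27 m.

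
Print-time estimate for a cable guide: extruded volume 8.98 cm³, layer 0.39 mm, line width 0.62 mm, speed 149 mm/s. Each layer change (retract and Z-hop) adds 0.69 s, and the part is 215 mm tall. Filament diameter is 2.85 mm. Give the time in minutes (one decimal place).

Line area = 0.39 × 0.62 = 0.2418 mm².
Toolpath length = 8.98 cm³ / 0.2418 mm² = 8980 / 0.2418 = 37138.1 mm.
Time extruding = 37138.1 / 149, so 249.2 s.
Layer count = ceil(215 / 0.39) = 552.
Z-hop total = 552 × 0.69 = 380.88 s.
Total = 249.2 + 380.88 = 630.08 s = 10.5 minutes.

10.5 minutes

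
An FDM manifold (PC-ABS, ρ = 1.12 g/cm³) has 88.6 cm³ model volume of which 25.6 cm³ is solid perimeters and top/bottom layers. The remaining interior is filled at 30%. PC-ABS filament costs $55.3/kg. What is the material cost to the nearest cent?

Infill region = 88.6 − 25.6, so 63 cm³.
Infill deposited: 0.30 × 63 → 18.9 cm³.
Total printed volume = 25.6 + 18.9 = 44.5 cm³.
Mass = 44.5 × 1.12 = 49.84 g.
At $55.3/kg: 49.84/1000 × 55.3 = $2.76.

$2.76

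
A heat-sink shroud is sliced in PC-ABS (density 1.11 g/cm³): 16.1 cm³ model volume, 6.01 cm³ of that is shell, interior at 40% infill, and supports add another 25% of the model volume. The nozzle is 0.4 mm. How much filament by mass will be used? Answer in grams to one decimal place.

Interior volume = 16.1 − 6.01, so 10.09 cm³.
Infill volume = 0.40 × 10.09, so 4.036 cm³.
Support: 0.25 × 16.1 → 4.025 cm³.
Total printed volume = 6.01 + 4.036 + 4.025, so 14.071 cm³.
Mass: 14.071 × 1.11 → 15.61881 g.

15.6 g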